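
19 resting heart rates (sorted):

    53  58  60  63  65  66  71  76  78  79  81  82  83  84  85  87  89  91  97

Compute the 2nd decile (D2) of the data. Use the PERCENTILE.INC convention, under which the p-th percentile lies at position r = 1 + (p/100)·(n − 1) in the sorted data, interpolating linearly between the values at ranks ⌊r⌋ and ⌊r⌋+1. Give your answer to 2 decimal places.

64.20

n = 19.
r = 1 + (20/100)·(19 − 1) = 1 + 3.6 = 4.6.
Rank 4 is 63 and rank 5 is 65.
Interpolate: 63 + 0.6·(65 − 63) = 63 + 0.6·2 = 64.2.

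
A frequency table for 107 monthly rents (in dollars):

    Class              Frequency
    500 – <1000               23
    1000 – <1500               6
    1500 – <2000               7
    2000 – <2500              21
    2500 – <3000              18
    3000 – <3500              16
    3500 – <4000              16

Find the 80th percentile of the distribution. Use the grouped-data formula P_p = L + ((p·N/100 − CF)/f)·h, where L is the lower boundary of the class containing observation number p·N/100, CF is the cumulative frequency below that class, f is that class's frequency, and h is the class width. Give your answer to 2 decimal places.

N = 107; target position k = 80/100 · 107 = 85.6.
Cumulative frequencies: 23, 29, 36, 57, 75, 91, 107.
Observation 85.6 falls in the class 3000 – <3500.
L = 3000, CF = 75, f = 16, h = 500.
P80 = 3000 + ((85.6 − 75)/16)·500 = 3000 + 331.25 = 3331.25.

3331.25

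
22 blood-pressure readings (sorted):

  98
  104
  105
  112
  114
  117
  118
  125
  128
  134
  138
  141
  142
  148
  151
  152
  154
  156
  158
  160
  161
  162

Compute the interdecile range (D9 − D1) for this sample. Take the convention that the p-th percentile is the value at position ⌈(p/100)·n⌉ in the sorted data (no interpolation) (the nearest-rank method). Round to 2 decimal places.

55.00

n = 22.
P10: rank ⌈10/100·22⌉ = 3 → 105.
P90: rank ⌈90/100·22⌉ = 20 → 160.
Difference: 160 − 105 = 55.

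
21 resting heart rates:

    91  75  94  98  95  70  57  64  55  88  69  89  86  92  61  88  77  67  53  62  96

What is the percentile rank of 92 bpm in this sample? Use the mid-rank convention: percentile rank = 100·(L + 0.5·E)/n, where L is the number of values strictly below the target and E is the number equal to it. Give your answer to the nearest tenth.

Sorted: 53, 55, 57, 61, 62, 64, 67, 69, 70, 75, 77, 86, 88, 88, 89, 91, 92, 94, 95, 96, 98.
Count below 92: L = 16; count equal: E = 1; n = 21.
Percentile rank = 100·(16 + 0.5·1)/21 = 100·16.5/21 = 78.57.

78.6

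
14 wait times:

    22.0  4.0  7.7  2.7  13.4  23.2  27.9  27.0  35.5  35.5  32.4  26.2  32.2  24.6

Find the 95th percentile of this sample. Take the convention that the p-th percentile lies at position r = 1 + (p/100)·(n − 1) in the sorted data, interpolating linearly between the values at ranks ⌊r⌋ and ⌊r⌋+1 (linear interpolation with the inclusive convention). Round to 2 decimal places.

35.50

Sorted: 2.7, 4.0, 7.7, 13.4, 22.0, 23.2, 24.6, 26.2, 27.0, 27.9, 32.2, 32.4, 35.5, 35.5.
n = 14.
r = 1 + (95/100)·(14 − 1) = 1 + 12.35 = 13.35.
Rank 13 is 35.5 and rank 14 is 35.5.
Interpolate: 35.5 + 0.35·(35.5 − 35.5) = 35.5 + 0.35·0 = 35.5.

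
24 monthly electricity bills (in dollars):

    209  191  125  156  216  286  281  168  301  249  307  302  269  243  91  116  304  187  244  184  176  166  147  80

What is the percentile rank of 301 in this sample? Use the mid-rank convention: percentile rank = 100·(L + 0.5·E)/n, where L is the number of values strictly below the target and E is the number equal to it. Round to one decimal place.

85.4

Sorted: 80, 91, 116, 125, 147, 156, 166, 168, 176, 184, 187, 191, 209, 216, 243, 244, 249, 269, 281, 286, 301, 302, 304, 307.
Count below 301: L = 20; count equal: E = 1; n = 24.
Percentile rank = 100·(20 + 0.5·1)/24 = 100·20.5/24 = 85.42.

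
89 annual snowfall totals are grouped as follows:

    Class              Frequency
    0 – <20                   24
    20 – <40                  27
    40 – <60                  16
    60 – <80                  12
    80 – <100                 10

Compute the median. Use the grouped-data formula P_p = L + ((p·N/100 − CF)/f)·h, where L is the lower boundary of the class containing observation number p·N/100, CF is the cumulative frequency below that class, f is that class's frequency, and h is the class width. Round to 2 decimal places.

N = 89; target position k = 50/100 · 89 = 44.5.
Cumulative frequencies: 24, 51, 67, 79, 89.
Observation 44.5 falls in the class 20 – <40.
L = 20, CF = 24, f = 27, h = 20.
P50 = 20 + ((44.5 − 24)/27)·20 = 20 + 15.1852 = 35.1852.

35.19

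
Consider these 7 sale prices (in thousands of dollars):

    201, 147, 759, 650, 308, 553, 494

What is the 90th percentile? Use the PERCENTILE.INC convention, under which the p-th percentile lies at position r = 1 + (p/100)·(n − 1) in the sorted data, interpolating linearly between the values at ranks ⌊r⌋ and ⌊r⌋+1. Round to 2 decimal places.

Sorted: 147, 201, 308, 494, 553, 650, 759.
n = 7.
r = 1 + (90/100)·(7 − 1) = 1 + 5.4 = 6.4.
Rank 6 is 650 and rank 7 is 759.
Interpolate: 650 + 0.4·(759 − 650) = 650 + 0.4·109 = 693.6.

693.60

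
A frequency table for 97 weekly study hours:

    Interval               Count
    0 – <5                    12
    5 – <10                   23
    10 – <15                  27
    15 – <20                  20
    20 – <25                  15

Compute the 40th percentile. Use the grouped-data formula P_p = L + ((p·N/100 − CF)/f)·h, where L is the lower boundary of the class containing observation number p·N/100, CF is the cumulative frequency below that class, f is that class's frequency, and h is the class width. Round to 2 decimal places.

N = 97; target position k = 40/100 · 97 = 38.8.
Cumulative frequencies: 12, 35, 62, 82, 97.
Observation 38.8 falls in the class 10 – <15.
L = 10, CF = 35, f = 27, h = 5.
P40 = 10 + ((38.8 − 35)/27)·5 = 10 + 0.703704 = 10.7037.

10.70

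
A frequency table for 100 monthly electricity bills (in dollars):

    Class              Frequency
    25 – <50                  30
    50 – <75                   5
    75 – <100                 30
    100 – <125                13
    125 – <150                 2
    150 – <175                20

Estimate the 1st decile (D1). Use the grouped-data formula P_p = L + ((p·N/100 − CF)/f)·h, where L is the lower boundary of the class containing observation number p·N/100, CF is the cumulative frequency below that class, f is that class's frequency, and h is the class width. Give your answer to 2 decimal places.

N = 100; target position k = 10/100 · 100 = 10.
Cumulative frequencies: 30, 35, 65, 78, 80, 100.
Observation 10 falls in the class 25 – <50.
L = 25, CF = 0, f = 30, h = 25.
P10 = 25 + ((10 − 0)/30)·25 = 25 + 8.33333 = 33.3333.

33.33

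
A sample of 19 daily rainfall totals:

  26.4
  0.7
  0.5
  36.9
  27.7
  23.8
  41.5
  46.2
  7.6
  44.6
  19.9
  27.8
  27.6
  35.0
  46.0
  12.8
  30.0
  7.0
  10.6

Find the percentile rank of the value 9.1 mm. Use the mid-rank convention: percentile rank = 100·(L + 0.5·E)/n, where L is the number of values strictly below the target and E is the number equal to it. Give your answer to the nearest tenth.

21.1

Sorted: 0.5, 0.7, 7.0, 7.6, 10.6, 12.8, 19.9, 23.8, 26.4, 27.6, 27.7, 27.8, 30.0, 35.0, 36.9, 41.5, 44.6, 46.0, 46.2.
Count below 9.1: L = 4; count equal: E = 0; n = 19.
Percentile rank = 100·(4 + 0.5·0)/19 = 100·4/19 = 21.05.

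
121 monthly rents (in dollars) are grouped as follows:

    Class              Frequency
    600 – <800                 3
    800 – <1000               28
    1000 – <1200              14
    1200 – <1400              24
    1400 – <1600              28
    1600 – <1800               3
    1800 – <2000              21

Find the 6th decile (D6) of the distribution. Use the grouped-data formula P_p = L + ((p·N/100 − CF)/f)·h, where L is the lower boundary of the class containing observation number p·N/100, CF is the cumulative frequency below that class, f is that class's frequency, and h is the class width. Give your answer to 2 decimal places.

1425.71

N = 121; target position k = 60/100 · 121 = 72.6.
Cumulative frequencies: 3, 31, 45, 69, 97, 100, 121.
Observation 72.6 falls in the class 1400 – <1600.
L = 1400, CF = 69, f = 28, h = 200.
P60 = 1400 + ((72.6 − 69)/28)·200 = 1400 + 25.7143 = 1425.71.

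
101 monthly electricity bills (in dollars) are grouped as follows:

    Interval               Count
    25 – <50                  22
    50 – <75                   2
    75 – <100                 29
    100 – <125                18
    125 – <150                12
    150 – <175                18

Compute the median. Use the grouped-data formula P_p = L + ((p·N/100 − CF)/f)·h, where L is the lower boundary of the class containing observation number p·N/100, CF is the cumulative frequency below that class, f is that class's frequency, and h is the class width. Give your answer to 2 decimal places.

97.84

N = 101; target position k = 50/100 · 101 = 50.5.
Cumulative frequencies: 22, 24, 53, 71, 83, 101.
Observation 50.5 falls in the class 75 – <100.
L = 75, CF = 24, f = 29, h = 25.
P50 = 75 + ((50.5 − 24)/29)·25 = 75 + 22.8448 = 97.8448.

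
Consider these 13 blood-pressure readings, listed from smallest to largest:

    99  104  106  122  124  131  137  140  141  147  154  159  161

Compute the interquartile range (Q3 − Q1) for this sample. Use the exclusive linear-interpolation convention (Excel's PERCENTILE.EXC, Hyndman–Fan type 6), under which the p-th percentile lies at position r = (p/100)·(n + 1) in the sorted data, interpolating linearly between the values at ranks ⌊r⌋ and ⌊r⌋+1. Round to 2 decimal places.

36.50

n = 13.
P25: r = 3.5; ranks 3–4 are 106, 122; interpolating gives 114.
P75: r = 10.5; ranks 10–11 are 147, 154; interpolating gives 150.5.
Difference: 150.5 − 114 = 36.5.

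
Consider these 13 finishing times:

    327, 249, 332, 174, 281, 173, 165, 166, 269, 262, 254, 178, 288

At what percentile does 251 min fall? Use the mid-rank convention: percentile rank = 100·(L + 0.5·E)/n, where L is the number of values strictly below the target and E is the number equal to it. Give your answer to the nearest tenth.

Sorted: 165, 166, 173, 174, 178, 249, 254, 262, 269, 281, 288, 327, 332.
Count below 251: L = 6; count equal: E = 0; n = 13.
Percentile rank = 100·(6 + 0.5·0)/13 = 100·6/13 = 46.15.

46.2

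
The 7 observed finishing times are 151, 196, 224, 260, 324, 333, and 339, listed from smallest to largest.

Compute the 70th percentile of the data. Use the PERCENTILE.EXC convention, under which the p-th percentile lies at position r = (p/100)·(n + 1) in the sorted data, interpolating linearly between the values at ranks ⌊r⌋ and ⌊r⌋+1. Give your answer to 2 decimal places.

329.40

n = 7.
r = (70/100)·(7 + 1) = 5.6.
Rank 5 is 324 and rank 6 is 333.
Interpolate: 324 + 0.6·(333 − 324) = 324 + 0.6·9 = 329.4.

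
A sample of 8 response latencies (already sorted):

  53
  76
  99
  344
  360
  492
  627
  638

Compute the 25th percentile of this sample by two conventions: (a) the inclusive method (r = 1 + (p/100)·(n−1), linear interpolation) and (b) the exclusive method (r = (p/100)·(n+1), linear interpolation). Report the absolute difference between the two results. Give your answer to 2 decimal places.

n = 8.
(a) r = 2.75; between ranks 2 (76) and 3 (99): 93.25.
(b) r = 2.25; between ranks 2 (76) and 3 (99): 81.75.
|93.25 − 81.75| = 11.5.

11.50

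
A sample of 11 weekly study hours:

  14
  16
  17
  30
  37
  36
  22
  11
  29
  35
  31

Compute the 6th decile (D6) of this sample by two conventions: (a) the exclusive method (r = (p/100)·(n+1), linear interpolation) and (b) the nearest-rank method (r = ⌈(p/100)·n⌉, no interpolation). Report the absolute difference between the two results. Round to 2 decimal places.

0.20

Sorted: 11, 14, 16, 17, 22, 29, 30, 31, 35, 36, 37.
n = 11.
(a) r = 7.2; between ranks 7 (30) and 8 (31): 30.2.
(b) the nearest-rank method: rank 7 → 30.
|30.2 − 30| = 0.2.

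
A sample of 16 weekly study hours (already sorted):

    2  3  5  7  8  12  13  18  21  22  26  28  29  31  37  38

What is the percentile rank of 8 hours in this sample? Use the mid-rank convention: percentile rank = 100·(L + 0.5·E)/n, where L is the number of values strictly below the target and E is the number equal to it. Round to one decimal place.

Count below 8: L = 4; count equal: E = 1; n = 16.
Percentile rank = 100·(4 + 0.5·1)/16 = 100·4.5/16 = 28.12.

28.1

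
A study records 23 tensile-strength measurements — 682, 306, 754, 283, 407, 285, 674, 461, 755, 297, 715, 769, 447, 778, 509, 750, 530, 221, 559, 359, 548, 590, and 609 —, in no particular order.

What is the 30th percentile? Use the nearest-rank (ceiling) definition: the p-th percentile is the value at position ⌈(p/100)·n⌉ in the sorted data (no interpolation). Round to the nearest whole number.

Sorted: 221, 283, 285, 297, 306, 359, 407, 447, 461, 509, 530, 548, 559, 590, 609, 674, 682, 715, 750, 754, 755, 769, 778.
n = 23.
Position = ⌈30/100 · 23⌉ = ⌈6.9⌉ = 7.
The value at rank 7 is 407.

407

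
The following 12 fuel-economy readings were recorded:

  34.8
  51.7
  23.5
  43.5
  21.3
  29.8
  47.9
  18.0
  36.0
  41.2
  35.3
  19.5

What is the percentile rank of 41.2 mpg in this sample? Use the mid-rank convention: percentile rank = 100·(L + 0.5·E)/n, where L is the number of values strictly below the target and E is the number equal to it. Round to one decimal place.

70.8

Sorted: 18.0, 19.5, 21.3, 23.5, 29.8, 34.8, 35.3, 36.0, 41.2, 43.5, 47.9, 51.7.
Count below 41.2: L = 8; count equal: E = 1; n = 12.
Percentile rank = 100·(8 + 0.5·1)/12 = 100·8.5/12 = 70.83.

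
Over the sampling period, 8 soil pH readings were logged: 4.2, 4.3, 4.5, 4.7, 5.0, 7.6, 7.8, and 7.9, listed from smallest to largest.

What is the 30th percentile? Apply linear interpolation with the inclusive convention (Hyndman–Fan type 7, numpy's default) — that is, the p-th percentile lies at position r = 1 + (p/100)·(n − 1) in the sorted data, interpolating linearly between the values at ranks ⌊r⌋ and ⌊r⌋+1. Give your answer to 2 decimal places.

4.52

n = 8.
r = 1 + (30/100)·(8 − 1) = 1 + 2.1 = 3.1.
Rank 3 is 4.5 and rank 4 is 4.7.
Interpolate: 4.5 + 0.1·(4.7 − 4.5) = 4.5 + 0.1·0.2 = 4.52.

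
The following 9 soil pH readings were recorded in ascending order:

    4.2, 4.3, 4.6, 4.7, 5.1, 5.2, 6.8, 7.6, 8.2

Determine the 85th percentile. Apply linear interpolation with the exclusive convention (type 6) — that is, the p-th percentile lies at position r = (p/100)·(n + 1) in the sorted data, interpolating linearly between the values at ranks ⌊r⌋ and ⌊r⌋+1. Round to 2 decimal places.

n = 9.
r = (85/100)·(9 + 1) = 8.5.
Rank 8 is 7.6 and rank 9 is 8.2.
Interpolate: 7.6 + 0.5·(8.2 − 7.6) = 7.6 + 0.5·0.6 = 7.9.

7.90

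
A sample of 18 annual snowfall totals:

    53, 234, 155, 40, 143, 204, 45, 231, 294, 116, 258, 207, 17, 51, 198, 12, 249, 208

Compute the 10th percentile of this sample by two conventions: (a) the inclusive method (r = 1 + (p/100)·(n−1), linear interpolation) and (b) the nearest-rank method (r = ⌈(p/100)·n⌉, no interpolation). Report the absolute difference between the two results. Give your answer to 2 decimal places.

Sorted: 12, 17, 40, 45, 51, 53, 116, 143, 155, 198, 204, 207, 208, 231, 234, 249, 258, 294.
n = 18.
(a) r = 2.7; between ranks 2 (17) and 3 (40): 33.1.
(b) the nearest-rank method: rank 2 → 17.
|33.1 − 17| = 16.1.

16.10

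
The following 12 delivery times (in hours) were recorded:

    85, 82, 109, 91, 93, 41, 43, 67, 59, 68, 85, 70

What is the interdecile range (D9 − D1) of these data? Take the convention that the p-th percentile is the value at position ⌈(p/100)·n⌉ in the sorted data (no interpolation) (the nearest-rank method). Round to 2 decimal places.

Sorted: 41, 43, 59, 67, 68, 70, 82, 85, 85, 91, 93, 109.
n = 12.
P10: rank ⌈10/100·12⌉ = 2 → 43.
P90: rank ⌈90/100·12⌉ = 11 → 93.
Difference: 93 − 43 = 50.

50.00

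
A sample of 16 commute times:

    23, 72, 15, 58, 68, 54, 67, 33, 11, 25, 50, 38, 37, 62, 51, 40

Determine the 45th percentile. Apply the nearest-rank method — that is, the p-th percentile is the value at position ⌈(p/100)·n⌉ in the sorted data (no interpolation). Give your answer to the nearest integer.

Sorted: 11, 15, 23, 25, 33, 37, 38, 40, 50, 51, 54, 58, 62, 67, 68, 72.
n = 16.
Position = ⌈45/100 · 16⌉ = ⌈7.2⌉ = 8.
The value at rank 8 is 40.

40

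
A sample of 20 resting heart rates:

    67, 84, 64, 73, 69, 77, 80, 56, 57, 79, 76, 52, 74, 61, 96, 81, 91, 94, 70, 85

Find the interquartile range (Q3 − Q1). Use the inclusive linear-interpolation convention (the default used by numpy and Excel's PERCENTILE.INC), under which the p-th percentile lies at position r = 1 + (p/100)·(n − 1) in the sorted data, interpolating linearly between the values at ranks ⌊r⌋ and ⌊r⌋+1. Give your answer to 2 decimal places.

Sorted: 52, 56, 57, 61, 64, 67, 69, 70, 73, 74, 76, 77, 79, 80, 81, 84, 85, 91, 94, 96.
n = 20.
P25: r = 5.75; ranks 5–6 are 64, 67; interpolating gives 66.25.
P75: r = 15.25; ranks 15–16 are 81, 84; interpolating gives 81.75.
Difference: 81.75 − 66.25 = 15.5.

15.50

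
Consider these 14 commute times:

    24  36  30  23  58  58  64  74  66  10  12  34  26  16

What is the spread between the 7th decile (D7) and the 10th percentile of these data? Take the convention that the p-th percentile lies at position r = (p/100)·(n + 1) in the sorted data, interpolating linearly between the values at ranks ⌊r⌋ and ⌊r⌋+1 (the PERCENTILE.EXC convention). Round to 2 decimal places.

Sorted: 10, 12, 16, 23, 24, 26, 30, 34, 36, 58, 58, 64, 66, 74.
n = 14.
P10: r = 1.5; ranks 1–2 are 10, 12; interpolating gives 11.
P70: r = 10.5; ranks 10–11 are 58, 58; interpolating gives 58.
Difference: 58 − 11 = 47.

47.00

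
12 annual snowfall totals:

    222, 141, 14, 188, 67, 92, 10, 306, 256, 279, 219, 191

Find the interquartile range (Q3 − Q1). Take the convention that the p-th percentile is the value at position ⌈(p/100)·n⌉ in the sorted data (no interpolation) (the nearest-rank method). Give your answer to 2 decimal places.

155.00

Sorted: 10, 14, 67, 92, 141, 188, 191, 219, 222, 256, 279, 306.
n = 12.
P25: rank ⌈25/100·12⌉ = 3 → 67.
P75: rank ⌈75/100·12⌉ = 9 → 222.
Difference: 222 − 67 = 155.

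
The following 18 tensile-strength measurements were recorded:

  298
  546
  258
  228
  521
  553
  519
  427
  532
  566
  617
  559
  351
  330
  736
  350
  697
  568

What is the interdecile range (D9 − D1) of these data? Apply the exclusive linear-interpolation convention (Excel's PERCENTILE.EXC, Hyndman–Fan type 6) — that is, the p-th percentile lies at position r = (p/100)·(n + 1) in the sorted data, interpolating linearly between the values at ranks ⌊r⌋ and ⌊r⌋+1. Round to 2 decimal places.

Sorted: 228, 258, 298, 330, 350, 351, 427, 519, 521, 532, 546, 553, 559, 566, 568, 617, 697, 736.
n = 18.
P10: r = 1.9; ranks 1–2 are 228, 258; interpolating gives 255.
P90: r = 17.1; ranks 17–18 are 697, 736; interpolating gives 700.9.
Difference: 700.9 − 255 = 445.9.

445.90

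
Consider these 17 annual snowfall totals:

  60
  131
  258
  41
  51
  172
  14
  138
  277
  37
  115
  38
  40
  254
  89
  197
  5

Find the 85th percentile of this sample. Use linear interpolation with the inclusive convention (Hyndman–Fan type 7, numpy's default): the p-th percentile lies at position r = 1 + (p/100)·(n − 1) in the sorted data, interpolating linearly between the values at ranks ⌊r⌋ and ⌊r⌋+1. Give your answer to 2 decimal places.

231.20

Sorted: 5, 14, 37, 38, 40, 41, 51, 60, 89, 115, 131, 138, 172, 197, 254, 258, 277.
n = 17.
r = 1 + (85/100)·(17 − 1) = 1 + 13.6 = 14.6.
Rank 14 is 197 and rank 15 is 254.
Interpolate: 197 + 0.6·(254 − 197) = 197 + 0.6·57 = 231.2.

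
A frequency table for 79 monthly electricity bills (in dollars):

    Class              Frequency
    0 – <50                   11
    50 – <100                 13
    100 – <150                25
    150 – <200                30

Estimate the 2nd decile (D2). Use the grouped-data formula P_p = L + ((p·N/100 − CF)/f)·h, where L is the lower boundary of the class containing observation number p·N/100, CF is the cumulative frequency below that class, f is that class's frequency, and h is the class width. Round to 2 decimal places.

N = 79; target position k = 20/100 · 79 = 15.8.
Cumulative frequencies: 11, 24, 49, 79.
Observation 15.8 falls in the class 50 – <100.
L = 50, CF = 11, f = 13, h = 50.
P20 = 50 + ((15.8 − 11)/13)·50 = 50 + 18.4615 = 68.4615.

68.46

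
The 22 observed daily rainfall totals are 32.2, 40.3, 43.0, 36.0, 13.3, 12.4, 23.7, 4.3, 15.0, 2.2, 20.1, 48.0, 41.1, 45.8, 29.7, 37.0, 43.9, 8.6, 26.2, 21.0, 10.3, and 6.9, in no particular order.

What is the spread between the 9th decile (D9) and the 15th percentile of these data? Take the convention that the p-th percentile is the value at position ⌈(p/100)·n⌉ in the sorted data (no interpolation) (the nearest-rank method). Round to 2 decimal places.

Sorted: 2.2, 4.3, 6.9, 8.6, 10.3, 12.4, 13.3, 15.0, 20.1, 21.0, 23.7, 26.2, 29.7, 32.2, 36.0, 37.0, 40.3, 41.1, 43.0, 43.9, 45.8, 48.0.
n = 22.
P15: rank ⌈15/100·22⌉ = 4 → 8.6.
P90: rank ⌈90/100·22⌉ = 20 → 43.9.
Difference: 43.9 − 8.6 = 35.3.

35.30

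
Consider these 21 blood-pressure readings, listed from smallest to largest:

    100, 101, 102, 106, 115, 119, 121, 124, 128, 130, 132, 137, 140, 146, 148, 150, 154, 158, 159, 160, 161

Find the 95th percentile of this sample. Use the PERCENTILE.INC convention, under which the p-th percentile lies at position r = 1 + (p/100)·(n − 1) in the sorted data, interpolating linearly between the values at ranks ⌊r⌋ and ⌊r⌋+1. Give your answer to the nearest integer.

160

n = 21.
r = 1 + (95/100)·(21 − 1) = 1 + 19 = 20.
r is an integer, so P95 is the value at rank 20: 160.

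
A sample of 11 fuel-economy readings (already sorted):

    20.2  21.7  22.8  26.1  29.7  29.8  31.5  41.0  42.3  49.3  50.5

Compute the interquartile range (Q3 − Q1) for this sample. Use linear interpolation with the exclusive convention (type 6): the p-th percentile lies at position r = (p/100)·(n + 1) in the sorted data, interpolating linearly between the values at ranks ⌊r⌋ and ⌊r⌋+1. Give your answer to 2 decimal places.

n = 11.
P25: r = 3 (integer) → 22.8.
P75: r = 9 (integer) → 42.3.
Difference: 42.3 − 22.8 = 19.5.

19.50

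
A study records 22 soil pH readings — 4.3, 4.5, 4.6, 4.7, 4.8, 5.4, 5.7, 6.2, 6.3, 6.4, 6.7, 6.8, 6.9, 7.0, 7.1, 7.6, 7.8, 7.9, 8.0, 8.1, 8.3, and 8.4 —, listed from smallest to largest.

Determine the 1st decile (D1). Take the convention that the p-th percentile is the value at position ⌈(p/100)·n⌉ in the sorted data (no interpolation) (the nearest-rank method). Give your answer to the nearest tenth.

n = 22.
Position = ⌈10/100 · 22⌉ = ⌈2.2⌉ = 3.
The value at rank 3 is 4.6.

4.6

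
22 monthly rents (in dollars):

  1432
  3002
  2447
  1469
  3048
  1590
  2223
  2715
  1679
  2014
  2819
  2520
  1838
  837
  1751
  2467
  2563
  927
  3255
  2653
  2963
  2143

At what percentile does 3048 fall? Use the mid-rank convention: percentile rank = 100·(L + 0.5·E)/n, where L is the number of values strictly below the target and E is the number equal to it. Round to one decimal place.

Sorted: 837, 927, 1432, 1469, 1590, 1679, 1751, 1838, 2014, 2143, 2223, 2447, 2467, 2520, 2563, 2653, 2715, 2819, 2963, 3002, 3048, 3255.
Count below 3048: L = 20; count equal: E = 1; n = 22.
Percentile rank = 100·(20 + 0.5·1)/22 = 100·20.5/22 = 93.18.

93.2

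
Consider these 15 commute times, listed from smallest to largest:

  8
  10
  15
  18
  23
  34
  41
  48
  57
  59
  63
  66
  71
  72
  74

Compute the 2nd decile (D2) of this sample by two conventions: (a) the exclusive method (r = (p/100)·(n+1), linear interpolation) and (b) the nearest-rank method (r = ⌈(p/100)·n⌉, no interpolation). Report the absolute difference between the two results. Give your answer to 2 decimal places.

0.60

n = 15.
(a) r = 3.2; between ranks 3 (15) and 4 (18): 15.6.
(b) the nearest-rank method: rank 3 → 15.
|15.6 − 15| = 0.6.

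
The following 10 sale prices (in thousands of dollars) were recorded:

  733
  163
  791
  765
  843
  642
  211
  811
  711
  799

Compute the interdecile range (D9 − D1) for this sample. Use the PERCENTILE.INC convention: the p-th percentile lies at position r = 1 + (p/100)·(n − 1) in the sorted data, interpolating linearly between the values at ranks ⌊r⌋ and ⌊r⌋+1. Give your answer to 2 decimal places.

Sorted: 163, 211, 642, 711, 733, 765, 791, 799, 811, 843.
n = 10.
P10: r = 1.9; ranks 1–2 are 163, 211; interpolating gives 206.2.
P90: r = 9.1; ranks 9–10 are 811, 843; interpolating gives 814.2.
Difference: 814.2 − 206.2 = 608.

608.00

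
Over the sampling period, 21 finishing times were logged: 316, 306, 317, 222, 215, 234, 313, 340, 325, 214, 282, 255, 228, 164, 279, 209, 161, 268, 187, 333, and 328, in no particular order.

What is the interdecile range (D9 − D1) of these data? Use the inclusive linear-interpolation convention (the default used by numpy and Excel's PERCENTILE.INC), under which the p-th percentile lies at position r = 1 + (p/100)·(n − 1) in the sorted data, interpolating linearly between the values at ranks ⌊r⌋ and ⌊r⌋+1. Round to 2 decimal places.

141.00

Sorted: 161, 164, 187, 209, 214, 215, 222, 228, 234, 255, 268, 279, 282, 306, 313, 316, 317, 325, 328, 333, 340.
n = 21.
P10: r = 3 (integer) → 187.
P90: r = 19 (integer) → 328.
Difference: 328 − 187 = 141.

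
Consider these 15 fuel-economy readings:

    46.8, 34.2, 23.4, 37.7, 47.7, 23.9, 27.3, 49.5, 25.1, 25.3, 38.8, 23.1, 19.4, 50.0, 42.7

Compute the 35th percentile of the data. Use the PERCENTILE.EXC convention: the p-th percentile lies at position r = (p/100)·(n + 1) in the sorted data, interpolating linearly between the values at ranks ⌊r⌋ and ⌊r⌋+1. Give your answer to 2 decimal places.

Sorted: 19.4, 23.1, 23.4, 23.9, 25.1, 25.3, 27.3, 34.2, 37.7, 38.8, 42.7, 46.8, 47.7, 49.5, 50.0.
n = 15.
r = (35/100)·(15 + 1) = 5.6.
Rank 5 is 25.1 and rank 6 is 25.3.
Interpolate: 25.1 + 0.6·(25.3 − 25.1) = 25.1 + 0.6·0.2 = 25.22.

25.22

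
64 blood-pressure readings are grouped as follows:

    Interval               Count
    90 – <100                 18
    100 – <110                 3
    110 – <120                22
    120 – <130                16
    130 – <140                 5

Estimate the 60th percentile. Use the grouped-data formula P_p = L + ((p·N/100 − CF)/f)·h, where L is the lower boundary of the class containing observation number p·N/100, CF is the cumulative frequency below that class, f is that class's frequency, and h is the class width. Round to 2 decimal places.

117.91

N = 64; target position k = 60/100 · 64 = 38.4.
Cumulative frequencies: 18, 21, 43, 59, 64.
Observation 38.4 falls in the class 110 – <120.
L = 110, CF = 21, f = 22, h = 10.
P60 = 110 + ((38.4 − 21)/22)·10 = 110 + 7.90909 = 117.909.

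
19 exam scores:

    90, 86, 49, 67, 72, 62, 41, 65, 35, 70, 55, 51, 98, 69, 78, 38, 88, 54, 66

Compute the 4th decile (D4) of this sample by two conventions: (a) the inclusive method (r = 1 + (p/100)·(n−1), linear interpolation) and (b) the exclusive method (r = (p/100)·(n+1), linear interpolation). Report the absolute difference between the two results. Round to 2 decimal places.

Sorted: 35, 38, 41, 49, 51, 54, 55, 62, 65, 66, 67, 69, 70, 72, 78, 86, 88, 90, 98.
n = 19.
(a) r = 8.2; between ranks 8 (62) and 9 (65): 62.6.
(b) r = 8 → value at rank 8 = 62.
|62.6 − 62| = 0.6.

0.60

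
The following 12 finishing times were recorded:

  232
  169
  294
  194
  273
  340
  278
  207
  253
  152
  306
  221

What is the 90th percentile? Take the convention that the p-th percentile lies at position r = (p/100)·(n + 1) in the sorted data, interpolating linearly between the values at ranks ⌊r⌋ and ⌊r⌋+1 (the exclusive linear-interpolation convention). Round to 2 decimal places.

329.80

Sorted: 152, 169, 194, 207, 221, 232, 253, 273, 278, 294, 306, 340.
n = 12.
r = (90/100)·(12 + 1) = 11.7.
Rank 11 is 306 and rank 12 is 340.
Interpolate: 306 + 0.7·(340 − 306) = 306 + 0.7·34 = 329.8.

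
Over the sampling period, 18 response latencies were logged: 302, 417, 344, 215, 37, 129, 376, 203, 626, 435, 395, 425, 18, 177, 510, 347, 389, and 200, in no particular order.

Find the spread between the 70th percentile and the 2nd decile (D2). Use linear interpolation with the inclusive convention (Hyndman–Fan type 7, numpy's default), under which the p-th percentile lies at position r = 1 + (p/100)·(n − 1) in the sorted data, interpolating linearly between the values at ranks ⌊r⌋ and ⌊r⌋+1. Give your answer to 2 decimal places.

208.20

Sorted: 18, 37, 129, 177, 200, 203, 215, 302, 344, 347, 376, 389, 395, 417, 425, 435, 510, 626.
n = 18.
P20: r = 4.4; ranks 4–5 are 177, 200; interpolating gives 186.2.
P70: r = 12.9; ranks 12–13 are 389, 395; interpolating gives 394.4.
Difference: 394.4 − 186.2 = 208.2.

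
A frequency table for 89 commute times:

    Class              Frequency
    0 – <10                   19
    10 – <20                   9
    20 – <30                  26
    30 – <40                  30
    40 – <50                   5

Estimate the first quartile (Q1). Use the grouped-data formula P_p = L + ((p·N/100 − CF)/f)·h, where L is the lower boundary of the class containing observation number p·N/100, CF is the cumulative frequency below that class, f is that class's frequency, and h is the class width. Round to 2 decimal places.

N = 89; target position k = 25/100 · 89 = 22.25.
Cumulative frequencies: 19, 28, 54, 84, 89.
Observation 22.25 falls in the class 10 – <20.
L = 10, CF = 19, f = 9, h = 10.
P25 = 10 + ((22.25 − 19)/9)·10 = 10 + 3.61111 = 13.6111.

13.61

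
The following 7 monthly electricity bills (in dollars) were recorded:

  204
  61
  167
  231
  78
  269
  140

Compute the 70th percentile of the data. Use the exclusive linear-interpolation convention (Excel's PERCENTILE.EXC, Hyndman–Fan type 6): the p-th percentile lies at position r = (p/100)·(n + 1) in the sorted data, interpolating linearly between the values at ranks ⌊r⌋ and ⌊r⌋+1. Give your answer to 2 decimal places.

220.20

Sorted: 61, 78, 140, 167, 204, 231, 269.
n = 7.
r = (70/100)·(7 + 1) = 5.6.
Rank 5 is 204 and rank 6 is 231.
Interpolate: 204 + 0.6·(231 − 204) = 204 + 0.6·27 = 220.2.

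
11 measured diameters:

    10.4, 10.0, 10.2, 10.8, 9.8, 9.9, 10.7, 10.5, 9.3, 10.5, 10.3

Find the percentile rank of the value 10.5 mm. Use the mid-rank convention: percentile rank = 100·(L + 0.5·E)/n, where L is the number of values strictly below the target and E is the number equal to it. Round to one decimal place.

72.7

Sorted: 9.3, 9.8, 9.9, 10.0, 10.2, 10.3, 10.4, 10.5, 10.5, 10.7, 10.8.
Count below 10.5: L = 7; count equal: E = 2; n = 11.
Percentile rank = 100·(7 + 0.5·2)/11 = 100·8/11 = 72.73.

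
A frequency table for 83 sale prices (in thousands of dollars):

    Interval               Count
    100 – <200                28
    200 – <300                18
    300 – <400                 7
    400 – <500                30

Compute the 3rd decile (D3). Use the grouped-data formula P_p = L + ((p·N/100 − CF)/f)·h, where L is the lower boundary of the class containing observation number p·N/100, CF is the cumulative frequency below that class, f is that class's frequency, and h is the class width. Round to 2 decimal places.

N = 83; target position k = 30/100 · 83 = 24.9.
Cumulative frequencies: 28, 46, 53, 83.
Observation 24.9 falls in the class 100 – <200.
L = 100, CF = 0, f = 28, h = 100.
P30 = 100 + ((24.9 − 0)/28)·100 = 100 + 88.9286 = 188.929.

188.93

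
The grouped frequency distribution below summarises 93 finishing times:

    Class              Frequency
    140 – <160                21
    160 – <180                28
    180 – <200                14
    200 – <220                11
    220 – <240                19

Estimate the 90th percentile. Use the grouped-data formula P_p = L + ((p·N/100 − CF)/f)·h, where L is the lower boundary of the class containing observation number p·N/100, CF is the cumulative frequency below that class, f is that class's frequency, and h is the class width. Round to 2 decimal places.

N = 93; target position k = 90/100 · 93 = 83.7.
Cumulative frequencies: 21, 49, 63, 74, 93.
Observation 83.7 falls in the class 220 – <240.
L = 220, CF = 74, f = 19, h = 20.
P90 = 220 + ((83.7 − 74)/19)·20 = 220 + 10.2105 = 230.211.

230.21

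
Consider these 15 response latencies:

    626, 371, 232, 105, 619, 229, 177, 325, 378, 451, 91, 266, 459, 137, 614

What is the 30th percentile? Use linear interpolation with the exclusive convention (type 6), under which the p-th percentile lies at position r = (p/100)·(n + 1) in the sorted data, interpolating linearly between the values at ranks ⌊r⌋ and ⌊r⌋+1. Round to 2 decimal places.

Sorted: 91, 105, 137, 177, 229, 232, 266, 325, 371, 378, 451, 459, 614, 619, 626.
n = 15.
r = (30/100)·(15 + 1) = 4.8.
Rank 4 is 177 and rank 5 is 229.
Interpolate: 177 + 0.8·(229 − 177) = 177 + 0.8·52 = 218.6.

218.60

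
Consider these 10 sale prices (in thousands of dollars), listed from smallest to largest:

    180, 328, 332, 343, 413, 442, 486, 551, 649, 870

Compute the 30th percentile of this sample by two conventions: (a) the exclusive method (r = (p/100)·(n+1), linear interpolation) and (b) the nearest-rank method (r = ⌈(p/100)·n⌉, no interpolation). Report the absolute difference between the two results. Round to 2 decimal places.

n = 10.
(a) r = 3.3; between ranks 3 (332) and 4 (343): 335.3.
(b) the nearest-rank method: rank 3 → 332.
|335.3 − 332| = 3.3.

3.30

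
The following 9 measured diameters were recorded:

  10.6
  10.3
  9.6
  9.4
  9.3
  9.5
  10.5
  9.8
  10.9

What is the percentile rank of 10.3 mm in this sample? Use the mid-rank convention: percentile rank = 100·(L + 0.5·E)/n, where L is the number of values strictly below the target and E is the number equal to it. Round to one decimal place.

Sorted: 9.3, 9.4, 9.5, 9.6, 9.8, 10.3, 10.5, 10.6, 10.9.
Count below 10.3: L = 5; count equal: E = 1; n = 9.
Percentile rank = 100·(5 + 0.5·1)/9 = 100·5.5/9 = 61.11.

61.1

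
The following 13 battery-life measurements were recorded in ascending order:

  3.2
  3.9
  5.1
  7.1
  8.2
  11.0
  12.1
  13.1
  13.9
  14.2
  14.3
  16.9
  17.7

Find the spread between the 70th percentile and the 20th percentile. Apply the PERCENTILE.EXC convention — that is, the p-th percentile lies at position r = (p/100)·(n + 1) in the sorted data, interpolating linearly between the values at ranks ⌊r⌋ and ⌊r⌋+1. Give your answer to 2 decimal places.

9.28

n = 13.
P20: r = 2.8; ranks 2–3 are 3.9, 5.1; interpolating gives 4.86.
P70: r = 9.8; ranks 9–10 are 13.9, 14.2; interpolating gives 14.14.
Difference: 14.14 − 4.86 = 9.28.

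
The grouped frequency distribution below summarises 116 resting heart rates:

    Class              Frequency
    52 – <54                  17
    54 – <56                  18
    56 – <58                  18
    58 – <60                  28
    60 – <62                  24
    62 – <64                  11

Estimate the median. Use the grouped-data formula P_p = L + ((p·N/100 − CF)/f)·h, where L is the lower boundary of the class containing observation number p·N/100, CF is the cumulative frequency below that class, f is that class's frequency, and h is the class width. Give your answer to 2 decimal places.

58.36

N = 116; target position k = 50/100 · 116 = 58.
Cumulative frequencies: 17, 35, 53, 81, 105, 116.
Observation 58 falls in the class 58 – <60.
L = 58, CF = 53, f = 28, h = 2.
P50 = 58 + ((58 − 53)/28)·2 = 58 + 0.357143 = 58.3571.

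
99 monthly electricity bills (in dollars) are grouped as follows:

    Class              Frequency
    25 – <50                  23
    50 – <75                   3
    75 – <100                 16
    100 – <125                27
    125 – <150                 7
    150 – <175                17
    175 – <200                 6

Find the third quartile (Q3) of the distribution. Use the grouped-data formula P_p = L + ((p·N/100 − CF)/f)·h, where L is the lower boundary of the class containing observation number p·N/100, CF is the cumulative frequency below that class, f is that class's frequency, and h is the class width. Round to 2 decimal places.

143.75

N = 99; target position k = 75/100 · 99 = 74.25.
Cumulative frequencies: 23, 26, 42, 69, 76, 93, 99.
Observation 74.25 falls in the class 125 – <150.
L = 125, CF = 69, f = 7, h = 25.
P75 = 125 + ((74.25 − 69)/7)·25 = 125 + 18.75 = 143.75.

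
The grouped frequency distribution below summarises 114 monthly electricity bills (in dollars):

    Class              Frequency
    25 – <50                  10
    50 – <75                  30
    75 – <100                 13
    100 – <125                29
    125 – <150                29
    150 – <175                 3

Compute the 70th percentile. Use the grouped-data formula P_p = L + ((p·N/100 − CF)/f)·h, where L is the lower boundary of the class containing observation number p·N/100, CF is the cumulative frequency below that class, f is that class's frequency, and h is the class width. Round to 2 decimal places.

123.10

N = 114; target position k = 70/100 · 114 = 79.8.
Cumulative frequencies: 10, 40, 53, 82, 111, 114.
Observation 79.8 falls in the class 100 – <125.
L = 100, CF = 53, f = 29, h = 25.
P70 = 100 + ((79.8 − 53)/29)·25 = 100 + 23.1034 = 123.103.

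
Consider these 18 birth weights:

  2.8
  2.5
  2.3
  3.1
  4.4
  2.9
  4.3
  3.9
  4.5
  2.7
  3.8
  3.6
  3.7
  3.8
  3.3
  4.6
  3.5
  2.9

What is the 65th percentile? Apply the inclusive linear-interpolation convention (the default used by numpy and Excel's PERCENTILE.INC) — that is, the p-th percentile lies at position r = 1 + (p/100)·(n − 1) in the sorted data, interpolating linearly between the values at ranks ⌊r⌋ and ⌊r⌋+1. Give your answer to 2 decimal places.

3.80

Sorted: 2.3, 2.5, 2.7, 2.8, 2.9, 2.9, 3.1, 3.3, 3.5, 3.6, 3.7, 3.8, 3.8, 3.9, 4.3, 4.4, 4.5, 4.6.
n = 18.
r = 1 + (65/100)·(18 − 1) = 1 + 11.05 = 12.05.
Rank 12 is 3.8 and rank 13 is 3.8.
Interpolate: 3.8 + 0.05·(3.8 − 3.8) = 3.8 + 0.05·0 = 3.8.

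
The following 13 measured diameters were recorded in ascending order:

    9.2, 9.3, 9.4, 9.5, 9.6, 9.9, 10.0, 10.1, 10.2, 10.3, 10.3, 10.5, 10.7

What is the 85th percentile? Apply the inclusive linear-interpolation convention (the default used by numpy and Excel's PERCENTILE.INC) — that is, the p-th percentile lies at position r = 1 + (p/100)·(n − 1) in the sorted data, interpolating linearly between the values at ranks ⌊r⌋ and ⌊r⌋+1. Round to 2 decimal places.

10.34

n = 13.
r = 1 + (85/100)·(13 − 1) = 1 + 10.2 = 11.2.
Rank 11 is 10.3 and rank 12 is 10.5.
Interpolate: 10.3 + 0.2·(10.5 − 10.3) = 10.3 + 0.2·0.2 = 10.34.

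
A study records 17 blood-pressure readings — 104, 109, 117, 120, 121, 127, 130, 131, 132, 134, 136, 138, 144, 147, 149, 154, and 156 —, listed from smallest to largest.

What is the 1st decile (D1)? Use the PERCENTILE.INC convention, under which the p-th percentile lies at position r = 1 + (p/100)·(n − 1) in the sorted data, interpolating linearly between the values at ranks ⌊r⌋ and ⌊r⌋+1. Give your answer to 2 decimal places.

n = 17.
r = 1 + (10/100)·(17 − 1) = 1 + 1.6 = 2.6.
Rank 2 is 109 and rank 3 is 117.
Interpolate: 109 + 0.6·(117 − 109) = 109 + 0.6·8 = 113.8.

113.80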